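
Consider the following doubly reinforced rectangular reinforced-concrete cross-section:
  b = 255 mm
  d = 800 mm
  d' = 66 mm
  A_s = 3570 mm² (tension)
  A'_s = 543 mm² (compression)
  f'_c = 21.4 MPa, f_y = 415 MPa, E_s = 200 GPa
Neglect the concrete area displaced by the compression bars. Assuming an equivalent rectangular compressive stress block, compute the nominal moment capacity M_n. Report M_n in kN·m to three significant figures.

M_n ≈ 1000 kN·m

Assume both tension and compression steel yield.
Net tension couple steel: A_s − A'_s = 3027 mm².
a = (A_s − A'_s) f_y / (0.85 f'_c b) = 1256205/(0.85 × 21.4 × 255) = 270.82 mm.
c = a/β₁ = 270.82/0.85 = 318.61 mm; ε'_s = 0.003(c − d')/c = 0.0024 ≥ f_y/E_s = 0.0021, so compression steel does yield.
M_n = (A_s − A'_s) f_y (d − a/2) + A'_s f_y (d − d') = [1256205 × (800 − 135.41) + 225345 × (800 − 66)] × 10⁻⁶ = 834.86 + 165.40 = 1000.26 kN·m.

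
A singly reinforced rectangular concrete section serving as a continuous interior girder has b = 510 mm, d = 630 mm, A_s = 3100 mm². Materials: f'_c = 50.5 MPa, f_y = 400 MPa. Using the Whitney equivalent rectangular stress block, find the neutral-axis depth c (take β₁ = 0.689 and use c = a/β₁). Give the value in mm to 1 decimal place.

T = A_s f_y = 3100 × 400 = 1240000 N = 1240 kN.
Setting C = 0.85 f'_c a b equal to T: a = 1240000/(0.85 × 50.5 × 510) = 56.642 mm.
With β₁ = 0.689, c = a/β₁ = 56.642/0.689 = 82.2 mm.

c ≈ 82.2 mm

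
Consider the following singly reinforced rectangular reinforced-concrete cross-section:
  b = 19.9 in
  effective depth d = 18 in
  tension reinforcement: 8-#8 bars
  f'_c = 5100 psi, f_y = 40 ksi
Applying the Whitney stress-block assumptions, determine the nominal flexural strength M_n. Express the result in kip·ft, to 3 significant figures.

M_n ≈ 348 kip·ft

A_s = 8 × 0.79 = 6.32 in².
T = A_s f_y = 6.32 × 40 = 252.8 kips.
a = T/(0.85 f'_c b) = 252.8/(0.85 × 5.1 × 19.9) = 2.930 in.
M_n = T(d − a/2) = 252.8 × (18 − 1.465) = 4180.0 kip·in = 4180.0/12 = 348.33 kip·ft.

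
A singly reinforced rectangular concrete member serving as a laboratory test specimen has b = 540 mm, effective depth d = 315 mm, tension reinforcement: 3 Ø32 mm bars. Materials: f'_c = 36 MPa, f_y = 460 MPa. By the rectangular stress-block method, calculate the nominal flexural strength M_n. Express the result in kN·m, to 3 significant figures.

A_s = 3 × 804 = 2412 mm².
T = A_s f_y = 2412 × 460 = 1109520 N = 1109.52 kN.
From C = T: a = T/(0.85 f'_c b) = 1109520/(0.85 × 36 × 540) = 67.15 mm.
M_n = T(d − a/2) = 1109.52 kN × (315 − 33.575) mm = 312.25 kN·m.

M_n ≈ 312 kN·m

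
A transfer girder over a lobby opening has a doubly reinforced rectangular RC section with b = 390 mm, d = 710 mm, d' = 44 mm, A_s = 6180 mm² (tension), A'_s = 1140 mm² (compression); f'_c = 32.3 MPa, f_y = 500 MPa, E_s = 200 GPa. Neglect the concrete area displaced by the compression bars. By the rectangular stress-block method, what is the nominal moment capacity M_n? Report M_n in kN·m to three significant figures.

M_n ≈ 1870 kN·m

Assume both tension and compression steel yield.
Net tension couple steel: A_s − A'_s = 5040 mm².
a = (A_s − A'_s) f_y / (0.85 f'_c b) = 2520000/(0.85 × 32.3 × 390) = 235.35 mm.
c = a/β₁ = 235.35/0.819 = 287.36 mm; ε'_s = 0.003(c − d')/c = 0.0025 ≥ f_y/E_s = 0.0025, so compression steel does yield.
M_n = (A_s − A'_s) f_y (d − a/2) + A'_s f_y (d − d') = [2520000 × (710 − 117.675) + 570000 × (710 − 44)] × 10⁻⁶ = 1492.66 + 379.62 = 1872.28 kN·m.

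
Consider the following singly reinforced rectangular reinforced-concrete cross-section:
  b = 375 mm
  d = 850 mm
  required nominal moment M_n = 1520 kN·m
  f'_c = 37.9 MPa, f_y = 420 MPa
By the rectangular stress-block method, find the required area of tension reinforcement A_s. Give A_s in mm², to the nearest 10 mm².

With M_n = 0.85 f'_c a b (d − a/2), solve the quadratic for a:
a = d − √(d² − 2M_n/(0.85 f'_c b)) = 850 − √(850² − 2 × 1520×10⁶/(0.85 × 37.9 × 375)) = 163.81 mm.
A_s = 0.85 f'_c a b / f_y = 0.85 × 37.9 × 163.81 × 375 / 420 = 4711.7 mm².

A_s ≈ 4710 mm²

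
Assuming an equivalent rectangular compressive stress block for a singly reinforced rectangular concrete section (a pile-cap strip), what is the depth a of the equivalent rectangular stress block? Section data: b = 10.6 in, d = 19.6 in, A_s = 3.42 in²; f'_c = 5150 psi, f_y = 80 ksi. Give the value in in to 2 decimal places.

T = A_s f_y = 3.42 × 80 = 273.6 kips.
a = T/(0.85 f'_c b) = 273.6/(0.85 × 5.15 × 10.6) = 5.90 in.

a ≈ 5.90 in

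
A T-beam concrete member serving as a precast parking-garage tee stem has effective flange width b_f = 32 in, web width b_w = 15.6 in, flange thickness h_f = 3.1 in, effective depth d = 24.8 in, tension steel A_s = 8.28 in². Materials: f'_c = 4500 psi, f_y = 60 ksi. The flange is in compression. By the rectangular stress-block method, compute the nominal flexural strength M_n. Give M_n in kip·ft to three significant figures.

M_n ≈ 938 kip·ft

Tension: T = A_s f_y = 8.28 × 60 = 496.8 kips.
Try a within the flange: a = T/(0.85 f'_c b_f) = 496.8/(0.85 × 4.5 × 32) = 4.059 in.
a = 4.059 > h_f = 3.1 in: the block extends into the web. Split into flange-overhang and web parts.
C_f = 0.85 f'_c (b_f − b_w) h_f = 0.85 × 4.5 × (32 − 15.6) × 3.1 = 194.5 kips.
Remaining web compression depth: a_w = (T − C_f)/(0.85 f'_c b_w) = (496.8 − 194.5)/(0.85 × 4.5 × 15.6) = 5.066 in.
M_n = C_f(d − h_f/2) + (T − C_f)(d − a_w/2) = 194.5 × (24.8 − 1.55) + 302.3 × (24.8 − 2.533) = 4522.1 + 6731.3 = 11253.4 kip·in.
M_n = 11253.4/12 = 937.78 kip·ft.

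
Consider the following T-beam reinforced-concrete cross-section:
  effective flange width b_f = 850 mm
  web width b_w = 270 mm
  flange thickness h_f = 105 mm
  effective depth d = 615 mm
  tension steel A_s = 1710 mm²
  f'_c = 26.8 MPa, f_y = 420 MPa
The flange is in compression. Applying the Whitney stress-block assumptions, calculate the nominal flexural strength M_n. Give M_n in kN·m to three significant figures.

Tension: T = A_s f_y = 1710 × 420 = 718200 N.
Try a within the flange: a = T/(0.85 f'_c b_f) = 718200/(0.85 × 26.8 × 850) = 37.09 mm.
Since a = 37.09 ≤ h_f = 105 mm, the stress block lies entirely in the flange; analyse as a rectangular beam of width b_f.
M_n = T(d − a/2) = 718200 × (615 − 18.545) = 428.37 × 10⁶ N·mm.
M_n = 428.37 kN·m.

M_n ≈ 428 kN·m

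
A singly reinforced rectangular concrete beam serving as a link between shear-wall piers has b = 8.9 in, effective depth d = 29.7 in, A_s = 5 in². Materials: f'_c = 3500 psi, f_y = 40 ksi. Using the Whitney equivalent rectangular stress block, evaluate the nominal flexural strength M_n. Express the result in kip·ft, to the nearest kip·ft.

M_n ≈ 432 kip·ft

T = A_s f_y = 5 × 40 = 200 kips.
a = T/(0.85 f'_c b) = 200/(0.85 × 3.5 × 8.9) = 7.554 in.
M_n = T(d − a/2) = 200 × (29.7 − 3.777) = 5184.6 kip·in = 5184.6/12 = 432.05 kip·ft.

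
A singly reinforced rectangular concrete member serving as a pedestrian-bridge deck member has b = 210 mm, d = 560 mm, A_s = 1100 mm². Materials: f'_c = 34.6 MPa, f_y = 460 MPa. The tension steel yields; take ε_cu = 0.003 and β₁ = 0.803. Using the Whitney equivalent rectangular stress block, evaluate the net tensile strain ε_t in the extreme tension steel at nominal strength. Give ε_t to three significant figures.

ε_t ≈ 0.0135

a = A_s f_y/(0.85 f'_c b) = 81.93 mm.
β₁ = 0.803, so c = a/β₁ = 81.93/0.803 = 102.03 mm.
From the linear strain diagram with ε_cu = 0.003: ε_t = 0.003 (d − c)/c = 0.003 × (560 − 102.03)/102.03 = 0.0135.
Since ε_t ≥ 0.005, the section is tension-controlled.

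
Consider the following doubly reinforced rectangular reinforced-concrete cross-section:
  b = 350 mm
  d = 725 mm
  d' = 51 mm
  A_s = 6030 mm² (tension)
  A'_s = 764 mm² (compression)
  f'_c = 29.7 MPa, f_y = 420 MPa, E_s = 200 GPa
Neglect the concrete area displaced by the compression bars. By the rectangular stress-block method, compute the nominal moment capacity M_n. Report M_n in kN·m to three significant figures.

Assume both tension and compression steel yield.
Net tension couple steel: A_s − A'_s = 5266 mm².
a = (A_s − A'_s) f_y / (0.85 f'_c b) = 2211720/(0.85 × 29.7 × 350) = 250.31 mm.
c = a/β₁ = 250.31/0.838 = 298.70 mm; ε'_s = 0.003(c − d')/c = 0.0025 ≥ f_y/E_s = 0.0021, so compression steel does yield.
M_n = (A_s − A'_s) f_y (d − a/2) + A'_s f_y (d − d') = [2211720 × (725 − 125.155) + 320880 × (725 − 51)] × 10⁻⁶ = 1326.69 + 216.27 = 1542.96 kN·m.

M_n ≈ 1540 kN·m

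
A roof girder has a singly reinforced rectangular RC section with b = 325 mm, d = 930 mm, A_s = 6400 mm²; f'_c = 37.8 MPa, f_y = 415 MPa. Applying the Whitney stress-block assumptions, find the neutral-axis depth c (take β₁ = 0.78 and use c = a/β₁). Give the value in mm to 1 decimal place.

c ≈ 326.1 mm

T = A_s f_y = 6400 × 415 = 2656000 N = 2656 kN.
Setting C = 0.85 f'_c a b equal to T: a = 2656000/(0.85 × 37.8 × 325) = 254.351 mm.
With β₁ = 0.78, c = a/β₁ = 254.351/0.78 = 326.1 mm.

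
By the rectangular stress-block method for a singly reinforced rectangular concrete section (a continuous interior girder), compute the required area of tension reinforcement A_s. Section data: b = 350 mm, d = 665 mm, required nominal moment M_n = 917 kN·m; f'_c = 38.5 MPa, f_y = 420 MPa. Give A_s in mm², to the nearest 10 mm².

A_s ≈ 3650 mm²

With M_n = 0.85 f'_c a b (d − a/2), solve the quadratic for a:
a = d − √(d² − 2M_n/(0.85 f'_c b)) = 665 − √(665² − 2 × 917×10⁶/(0.85 × 38.5 × 350)) = 133.87 mm.
A_s = 0.85 f'_c a b / f_y = 0.85 × 38.5 × 133.87 × 350 / 420 = 3650.7 mm².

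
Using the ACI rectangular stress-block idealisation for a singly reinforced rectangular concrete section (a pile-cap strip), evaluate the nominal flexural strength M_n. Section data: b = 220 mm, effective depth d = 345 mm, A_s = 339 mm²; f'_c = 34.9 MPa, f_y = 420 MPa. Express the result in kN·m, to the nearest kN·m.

M_n ≈ 48 kN·m

T = A_s f_y = 339 × 420 = 142380 N = 142.38 kN.
From C = T: a = T/(0.85 f'_c b) = 142380/(0.85 × 34.9 × 220) = 21.82 mm.
M_n = T(d − a/2) = 142.38 kN × (345 − 10.91) mm = 47.57 kN·m.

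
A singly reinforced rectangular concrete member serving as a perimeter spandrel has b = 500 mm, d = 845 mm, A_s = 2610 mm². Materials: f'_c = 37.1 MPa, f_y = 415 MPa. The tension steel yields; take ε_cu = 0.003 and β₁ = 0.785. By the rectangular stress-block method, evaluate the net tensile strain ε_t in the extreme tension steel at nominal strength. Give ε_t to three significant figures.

a = A_s f_y/(0.85 f'_c b) = 68.70 mm.
β₁ = 0.785, so c = a/β₁ = 68.70/0.785 = 87.52 mm.
From the linear strain diagram with ε_cu = 0.003: ε_t = 0.003 (d − c)/c = 0.003 × (845 − 87.52)/87.52 = 0.0260.
Since ε_t ≥ 0.005, the section is tension-controlled.

ε_t ≈ 0.0260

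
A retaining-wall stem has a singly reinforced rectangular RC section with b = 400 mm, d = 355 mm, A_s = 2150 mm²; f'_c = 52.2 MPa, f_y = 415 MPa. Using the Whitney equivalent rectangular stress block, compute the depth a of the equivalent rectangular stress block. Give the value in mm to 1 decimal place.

T = A_s f_y = 2150 × 415 = 892250 N = 892.25 kN.
Setting C = 0.85 f'_c a b equal to T: a = 892250/(0.85 × 52.2 × 400) = 50.3 mm.

a ≈ 50.3 mm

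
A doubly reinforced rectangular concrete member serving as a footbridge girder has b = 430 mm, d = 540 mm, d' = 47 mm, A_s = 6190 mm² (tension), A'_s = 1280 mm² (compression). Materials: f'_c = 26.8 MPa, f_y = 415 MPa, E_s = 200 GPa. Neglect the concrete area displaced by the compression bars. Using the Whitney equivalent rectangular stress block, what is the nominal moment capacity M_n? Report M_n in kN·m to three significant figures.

Assume both tension and compression steel yield.
Net tension couple steel: A_s − A'_s = 4910 mm².
a = (A_s − A'_s) f_y / (0.85 f'_c b) = 2037650/(0.85 × 26.8 × 430) = 208.02 mm.
c = a/β₁ = 208.02/0.85 = 244.73 mm; ε'_s = 0.003(c − d')/c = 0.0024 ≥ f_y/E_s = 0.0021, so compression steel does yield.
M_n = (A_s − A'_s) f_y (d − a/2) + A'_s f_y (d − d') = [2037650 × (540 − 104.01) + 531200 × (540 − 47)] × 10⁻⁶ = 888.40 + 261.88 = 1150.28 kN·m.

M_n ≈ 1150 kN·m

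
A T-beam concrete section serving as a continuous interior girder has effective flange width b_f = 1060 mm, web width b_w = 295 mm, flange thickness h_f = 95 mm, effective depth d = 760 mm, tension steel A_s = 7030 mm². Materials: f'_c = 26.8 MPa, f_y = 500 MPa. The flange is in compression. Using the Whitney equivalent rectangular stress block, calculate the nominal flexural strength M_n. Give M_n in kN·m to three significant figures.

Tension: T = A_s f_y = 7030 × 500 = 3515000 N.
Try a within the flange: a = T/(0.85 f'_c b_f) = 3515000/(0.85 × 26.8 × 1060) = 145.57 mm.
a = 145.57 > h_f = 95 mm: the block extends into the web. Split into flange-overhang and web parts.
C_f = 0.85 f'_c (b_f − b_w) h_f = 0.85 × 26.8 × (1060 − 295) × 95 = 1655537 N.
Remaining web compression depth: a_w = (T − C_f)/(0.85 f'_c b_w) = (3515000 − 1655537)/(0.85 × 26.8 × 295) = 276.70 mm.
M_n = C_f(d − h_f/2) + (T − C_f)(d − a_w/2) = 1655537 × (760 − 47.5) + 1859463 × (760 − 138.35) = 1179.57 + 1155.94 = 2335.51 × 10⁶ N·mm.
M_n = 2335.51 kN·m.

M_n ≈ 2340 kN·m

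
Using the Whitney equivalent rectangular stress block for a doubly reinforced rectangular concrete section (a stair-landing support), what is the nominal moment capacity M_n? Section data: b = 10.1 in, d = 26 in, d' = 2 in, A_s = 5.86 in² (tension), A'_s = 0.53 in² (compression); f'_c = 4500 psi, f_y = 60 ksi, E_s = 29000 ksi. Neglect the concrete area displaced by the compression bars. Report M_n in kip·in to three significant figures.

Assume both steels yield.
a = (A_s − A'_s) f_y/(0.85 f'_c b) = (5.86 − 0.53) × 60/(0.85 × 4.5 × 10.1) = 8.278 in.
c = a/β₁ = 8.278/0.825 = 10.034 in; ε'_s = 0.003(c − d')/c = 0.0024 ≥ ε_y = 0.0021, so the compression steel yields.
M_n = (A_s − A'_s) f_y (d − a/2) + A'_s f_y (d − d') = 319.8 × (26 − 4.139) + 31.8 × (26 − 2) = 6991.1 + 763.2 = 7754.3 kip·in.

M_n ≈ 7750 kip·in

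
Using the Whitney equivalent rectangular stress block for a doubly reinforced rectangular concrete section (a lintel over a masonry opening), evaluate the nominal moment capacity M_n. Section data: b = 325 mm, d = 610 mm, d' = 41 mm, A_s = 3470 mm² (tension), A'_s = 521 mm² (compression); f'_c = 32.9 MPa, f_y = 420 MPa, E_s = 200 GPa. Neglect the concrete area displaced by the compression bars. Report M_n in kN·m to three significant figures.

M_n ≈ 796 kN·m

Assume both tension and compression steel yield.
Net tension couple steel: A_s − A'_s = 2949 mm².
a = (A_s − A'_s) f_y / (0.85 f'_c b) = 1238580/(0.85 × 32.9 × 325) = 136.28 mm.
c = a/β₁ = 136.28/0.815 = 167.21 mm; ε'_s = 0.003(c − d')/c = 0.0023 ≥ f_y/E_s = 0.0021, so compression steel does yield.
M_n = (A_s − A'_s) f_y (d − a/2) + A'_s f_y (d − d') = [1238580 × (610 − 68.14) + 218820 × (610 − 41)] × 10⁻⁶ = 671.14 + 124.51 = 795.65 kN·m.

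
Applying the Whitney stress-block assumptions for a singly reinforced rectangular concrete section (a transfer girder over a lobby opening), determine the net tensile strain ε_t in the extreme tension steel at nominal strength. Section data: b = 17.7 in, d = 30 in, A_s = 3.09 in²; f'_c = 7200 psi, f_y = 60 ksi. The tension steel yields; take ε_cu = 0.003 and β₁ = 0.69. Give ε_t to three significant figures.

a = A_s f_y/(0.85 f'_c b) = 1.712 in.
β₁ = 0.69, so c = a/β₁ = 1.712/0.69 = 2.481 in.
From the linear strain diagram with ε_cu = 0.003: ε_t = 0.003 (d − c)/c = 0.003 × (30 − 2.481)/2.481 = 0.0333.
Since ε_t ≥ 0.005, the section is tension-controlled.

ε_t ≈ 0.0333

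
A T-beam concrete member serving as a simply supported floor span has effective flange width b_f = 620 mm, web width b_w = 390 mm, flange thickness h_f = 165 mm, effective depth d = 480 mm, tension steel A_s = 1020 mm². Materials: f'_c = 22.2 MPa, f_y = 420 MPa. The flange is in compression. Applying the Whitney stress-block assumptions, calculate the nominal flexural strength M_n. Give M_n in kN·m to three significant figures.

Tension: T = A_s f_y = 1020 × 420 = 428400 N.
Try a within the flange: a = T/(0.85 f'_c b_f) = 428400/(0.85 × 22.2 × 620) = 36.62 mm.
Since a = 36.62 ≤ h_f = 165 mm, the stress block lies entirely in the flange; analyse as a rectangular beam of width b_f.
M_n = T(d − a/2) = 428400 × (480 − 18.31) = 197.79 × 10⁶ N·mm.
M_n = 197.79 kN·m.

M_n ≈ 198 kN·m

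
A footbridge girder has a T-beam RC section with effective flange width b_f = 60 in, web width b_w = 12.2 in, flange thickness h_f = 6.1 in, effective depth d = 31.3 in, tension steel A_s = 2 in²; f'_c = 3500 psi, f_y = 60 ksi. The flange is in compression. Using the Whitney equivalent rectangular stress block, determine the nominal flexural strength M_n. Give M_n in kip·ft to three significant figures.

M_n ≈ 310 kip·ft

Tension: T = A_s f_y = 2 × 60 = 120 kips.
Try a within the flange: a = T/(0.85 f'_c b_f) = 120/(0.85 × 3.5 × 60) = 0.672 in.
Since a = 0.672 ≤ h_f = 6.1 in, the stress block lies entirely in the flange; analyse as a rectangular beam of width b_f.
M_n = T(d − a/2) = 120 × (31.3 − 0.336) = 3715.7 kip·in.
M_n = 3715.7/12 = 309.64 kip·ft.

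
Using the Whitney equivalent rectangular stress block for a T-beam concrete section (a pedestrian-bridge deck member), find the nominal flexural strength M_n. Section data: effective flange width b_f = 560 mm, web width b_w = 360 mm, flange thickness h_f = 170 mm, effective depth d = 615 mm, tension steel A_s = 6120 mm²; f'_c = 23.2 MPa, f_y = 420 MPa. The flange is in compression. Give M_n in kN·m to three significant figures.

M_n ≈ 1270 kN·m

Tension: T = A_s f_y = 6120 × 420 = 2570400 N.
Try a within the flange: a = T/(0.85 f'_c b_f) = 2570400/(0.85 × 23.2 × 560) = 232.76 mm.
a = 232.76 > h_f = 170 mm: the block extends into the web. Split into flange-overhang and web parts.
C_f = 0.85 f'_c (b_f − b_w) h_f = 0.85 × 23.2 × (560 − 360) × 170 = 670480 N.
Remaining web compression depth: a_w = (T − C_f)/(0.85 f'_c b_w) = (2570400 − 670480)/(0.85 × 23.2 × 360) = 267.62 mm.
M_n = C_f(d − h_f/2) + (T − C_f)(d − a_w/2) = 670480 × (615 − 85) + 1899920 × (615 − 133.81) = 355.35 + 914.22 = 1269.57 × 10⁶ N·mm.
M_n = 1269.57 kN·m.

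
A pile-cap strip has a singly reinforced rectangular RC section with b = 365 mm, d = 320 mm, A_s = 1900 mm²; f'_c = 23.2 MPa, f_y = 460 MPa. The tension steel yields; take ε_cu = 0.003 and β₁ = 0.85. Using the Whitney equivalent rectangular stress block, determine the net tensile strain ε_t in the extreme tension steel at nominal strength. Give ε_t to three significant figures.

ε_t ≈ 0.00372

a = A_s f_y/(0.85 f'_c b) = 121.43 mm.
β₁ = 0.85, so c = a/β₁ = 121.43/0.85 = 142.86 mm.
From the linear strain diagram with ε_cu = 0.003: ε_t = 0.003 (d − c)/c = 0.003 × (320 − 142.86)/142.86 = 0.00372.
ε_t < 0.004 — the section is over-reinforced for flexure under ACI limits.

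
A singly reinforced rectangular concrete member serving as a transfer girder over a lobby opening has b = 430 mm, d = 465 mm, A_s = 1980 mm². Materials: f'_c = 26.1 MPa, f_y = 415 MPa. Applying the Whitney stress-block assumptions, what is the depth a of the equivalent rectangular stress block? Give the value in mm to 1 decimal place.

T = A_s f_y = 1980 × 415 = 821700 N = 821.7 kN.
Setting C = 0.85 f'_c a b equal to T: a = 821700/(0.85 × 26.1 × 430) = 86.1 mm.

a ≈ 86.1 mm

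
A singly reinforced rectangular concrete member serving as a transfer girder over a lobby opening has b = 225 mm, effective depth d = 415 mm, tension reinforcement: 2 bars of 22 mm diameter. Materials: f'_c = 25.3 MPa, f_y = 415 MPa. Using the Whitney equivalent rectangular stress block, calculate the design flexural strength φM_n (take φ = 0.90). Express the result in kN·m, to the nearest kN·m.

A_s = 2 × 380 = 760 mm².
T = A_s f_y = 760 × 415 = 315400 N = 315.4 kN.
From C = T: a = T/(0.85 f'_c b) = 315400/(0.85 × 25.3 × 225) = 65.18 mm.
M_n = T(d − a/2) = 315.4 kN × (415 − 32.59) mm = 120.61 kN·m.
φM_n = 0.90 × 120.61 = 108.55 kN·m.

φM_n ≈ 109 kN·m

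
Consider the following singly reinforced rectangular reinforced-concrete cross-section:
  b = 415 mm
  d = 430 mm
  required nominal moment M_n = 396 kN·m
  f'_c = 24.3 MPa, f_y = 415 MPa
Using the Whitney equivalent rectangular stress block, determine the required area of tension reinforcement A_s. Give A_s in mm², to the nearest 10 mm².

With M_n = 0.85 f'_c a b (d − a/2), solve the quadratic for a:
a = d − √(d² − 2M_n/(0.85 f'_c b)) = 430 − √(430² − 2 × 396×10⁶/(0.85 × 24.3 × 415)) = 125.85 mm.
A_s = 0.85 f'_c a b / f_y = 0.85 × 24.3 × 125.85 × 415 / 415 = 2599.4 mm².

A_s ≈ 2600 mm²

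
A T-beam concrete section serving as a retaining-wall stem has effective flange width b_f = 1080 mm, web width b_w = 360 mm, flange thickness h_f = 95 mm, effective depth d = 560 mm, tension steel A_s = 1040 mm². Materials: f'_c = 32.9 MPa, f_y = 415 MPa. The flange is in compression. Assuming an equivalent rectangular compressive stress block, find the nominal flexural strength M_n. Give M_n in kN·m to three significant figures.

M_n ≈ 239 kN·m

Tension: T = A_s f_y = 1040 × 415 = 431600 N.
Try a within the flange: a = T/(0.85 f'_c b_f) = 431600/(0.85 × 32.9 × 1080) = 14.29 mm.
Since a = 14.29 ≤ h_f = 95 mm, the stress block lies entirely in the flange; analyse as a rectangular beam of width b_f.
M_n = T(d − a/2) = 431600 × (560 − 7.145) = 238.61 × 10⁶ N·mm.
M_n = 238.61 kN·m.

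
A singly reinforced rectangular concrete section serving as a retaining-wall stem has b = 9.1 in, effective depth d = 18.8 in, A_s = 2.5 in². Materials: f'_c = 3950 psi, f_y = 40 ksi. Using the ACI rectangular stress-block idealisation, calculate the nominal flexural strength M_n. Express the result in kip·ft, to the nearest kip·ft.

T = A_s f_y = 2.5 × 40 = 100 kips.
a = T/(0.85 f'_c b) = 100/(0.85 × 3.95 × 9.1) = 3.273 in.
M_n = T(d − a/2) = 100 × (18.8 − 1.6365) = 1716.4 kip·in = 1716.4/12 = 143.03 kip·ft.

M_n ≈ 143 kip·ft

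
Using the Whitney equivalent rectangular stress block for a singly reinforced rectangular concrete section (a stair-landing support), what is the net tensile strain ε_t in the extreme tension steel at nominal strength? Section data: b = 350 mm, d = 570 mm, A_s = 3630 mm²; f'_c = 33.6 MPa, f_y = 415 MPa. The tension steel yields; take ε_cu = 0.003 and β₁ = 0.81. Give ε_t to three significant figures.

ε_t ≈ 0.00619

a = A_s f_y/(0.85 f'_c b) = 150.71 mm.
β₁ = 0.81, so c = a/β₁ = 150.71/0.81 = 186.06 mm.
From the linear strain diagram with ε_cu = 0.003: ε_t = 0.003 (d − c)/c = 0.003 × (570 − 186.06)/186.06 = 0.00619.
Since ε_t ≥ 0.005, the section is tension-controlled.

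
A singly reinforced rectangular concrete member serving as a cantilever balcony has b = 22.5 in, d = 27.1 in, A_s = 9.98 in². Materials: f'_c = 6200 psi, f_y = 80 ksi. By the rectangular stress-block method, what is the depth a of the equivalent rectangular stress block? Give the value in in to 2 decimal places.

a ≈ 6.73 in

T = A_s f_y = 9.98 × 80 = 798.4 kips.
a = T/(0.85 f'_c b) = 798.4/(0.85 × 6.2 × 22.5) = 6.73 in.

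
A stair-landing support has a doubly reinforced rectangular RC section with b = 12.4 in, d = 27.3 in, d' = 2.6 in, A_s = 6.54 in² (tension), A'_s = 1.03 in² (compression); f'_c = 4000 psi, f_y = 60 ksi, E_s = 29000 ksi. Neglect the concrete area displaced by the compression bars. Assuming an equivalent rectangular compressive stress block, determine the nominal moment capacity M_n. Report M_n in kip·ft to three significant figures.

Assume both steels yield.
a = (A_s − A'_s) f_y/(0.85 f'_c b) = (6.54 − 1.03) × 60/(0.85 × 4 × 12.4) = 7.842 in.
c = a/β₁ = 7.842/0.85 = 9.226 in; ε'_s = 0.003(c − d')/c = 0.0022 ≥ ε_y = 0.0021, so the compression steel yields.
M_n = (A_s − A'_s) f_y (d − a/2) + A'_s f_y (d − d') = 330.6 × (27.3 − 3.921) + 61.8 × (27.3 − 2.6) = 7729.1 + 1526.5 = 9255.6 kip·in = 9255.6/12 = 771.30 kip·ft.

M_n ≈ 771 kip·ft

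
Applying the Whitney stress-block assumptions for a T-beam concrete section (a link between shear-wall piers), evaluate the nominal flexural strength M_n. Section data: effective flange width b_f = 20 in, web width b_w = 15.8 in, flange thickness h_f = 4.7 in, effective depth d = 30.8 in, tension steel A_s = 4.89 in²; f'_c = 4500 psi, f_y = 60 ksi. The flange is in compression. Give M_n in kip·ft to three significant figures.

M_n ≈ 706 kip·ft

Tension: T = A_s f_y = 4.89 × 60 = 293.4 kips.
Try a within the flange: a = T/(0.85 f'_c b_f) = 293.4/(0.85 × 4.5 × 20) = 3.835 in.
Since a = 3.835 ≤ h_f = 4.7 in, the stress block lies entirely in the flange; analyse as a rectangular beam of width b_f.
M_n = T(d − a/2) = 293.4 × (30.8 − 1.9175) = 8474.1 kip·in.
M_n = 8474.1/12 = 706.18 kip·ft.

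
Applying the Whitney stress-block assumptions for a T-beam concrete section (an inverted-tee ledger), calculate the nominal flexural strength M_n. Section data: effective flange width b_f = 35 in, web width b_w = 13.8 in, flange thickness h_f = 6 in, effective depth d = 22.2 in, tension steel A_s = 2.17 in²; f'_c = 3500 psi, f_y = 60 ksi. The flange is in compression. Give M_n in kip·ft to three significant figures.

Tension: T = A_s f_y = 2.17 × 60 = 130.2 kips.
Try a within the flange: a = T/(0.85 f'_c b_f) = 130.2/(0.85 × 3.5 × 35) = 1.250 in.
Since a = 1.250 ≤ h_f = 6 in, the stress block lies entirely in the flange; analyse as a rectangular beam of width b_f.
M_n = T(d − a/2) = 130.2 × (22.2 − 0.625) = 2809.1 kip·in.
M_n = 2809.1/12 = 234.09 kip·ft.

M_n ≈ 234 kip·ft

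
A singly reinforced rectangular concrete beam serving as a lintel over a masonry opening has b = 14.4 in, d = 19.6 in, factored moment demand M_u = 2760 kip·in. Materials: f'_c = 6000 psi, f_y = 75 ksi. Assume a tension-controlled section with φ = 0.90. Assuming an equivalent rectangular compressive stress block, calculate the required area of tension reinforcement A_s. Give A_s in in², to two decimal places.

A_s ≈ 2.21 in²

M_n = M_u/φ = 2760/0.90 = 3066.67 kip·in.
From M_n = 0.85 f'_c a b (d − a/2):
a = d − √(d² − 2M_n/(0.85 f'_c b)) = 19.6 − √(19.6² − 2 × 3066.67/(0.85 × 6 × 14.4)) = 2.261 in.
A_s = 0.85 f'_c a b / f_y = 0.85 × 6 × 2.261 × 14.4 / 75 = 2.214 in².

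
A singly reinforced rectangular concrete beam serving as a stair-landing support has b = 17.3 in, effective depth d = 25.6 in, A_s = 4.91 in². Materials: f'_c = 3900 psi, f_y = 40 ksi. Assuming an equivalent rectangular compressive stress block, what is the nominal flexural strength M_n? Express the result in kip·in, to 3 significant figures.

T = A_s f_y = 4.91 × 40 = 196.4 kips.
a = T/(0.85 f'_c b) = 196.4/(0.85 × 3.9 × 17.3) = 3.425 in.
M_n = T(d − a/2) = 196.4 × (25.6 − 1.7125) = 4691.5 kip·in.

M_n ≈ 4690 kip·in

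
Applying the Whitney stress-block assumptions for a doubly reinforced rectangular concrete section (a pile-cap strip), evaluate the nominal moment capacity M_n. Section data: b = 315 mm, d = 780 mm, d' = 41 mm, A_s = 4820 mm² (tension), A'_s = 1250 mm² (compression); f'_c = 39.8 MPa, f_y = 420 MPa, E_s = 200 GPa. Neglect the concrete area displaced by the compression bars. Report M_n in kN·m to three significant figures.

Assume both tension and compression steel yield.
Net tension couple steel: A_s − A'_s = 3570 mm².
a = (A_s − A'_s) f_y / (0.85 f'_c b) = 1499400/(0.85 × 39.8 × 315) = 140.70 mm.
c = a/β₁ = 140.70/0.766 = 183.68 mm; ε'_s = 0.003(c − d')/c = 0.0023 ≥ f_y/E_s = 0.0021, so compression steel does yield.
M_n = (A_s − A'_s) f_y (d − a/2) + A'_s f_y (d − d') = [1499400 × (780 − 70.35) + 525000 × (780 − 41)] × 10⁻⁶ = 1064.05 + 387.98 = 1452.03 kN·m.

M_n ≈ 1450 kN·m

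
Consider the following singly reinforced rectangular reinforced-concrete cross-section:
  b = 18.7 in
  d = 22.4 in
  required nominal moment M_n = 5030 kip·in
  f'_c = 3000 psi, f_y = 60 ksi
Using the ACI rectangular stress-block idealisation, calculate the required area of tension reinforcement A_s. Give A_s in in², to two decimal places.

From M_n = 0.85 f'_c a b (d − a/2):
a = d − √(d² − 2M_n/(0.85 f'_c b)) = 22.4 − √(22.4² − 2 × 5030/(0.85 × 3 × 18.7)) = 5.347 in.
A_s = 0.85 f'_c a b / f_y = 0.85 × 3 × 5.347 × 18.7 / 60 = 4.250 in².

A_s ≈ 4.25 in²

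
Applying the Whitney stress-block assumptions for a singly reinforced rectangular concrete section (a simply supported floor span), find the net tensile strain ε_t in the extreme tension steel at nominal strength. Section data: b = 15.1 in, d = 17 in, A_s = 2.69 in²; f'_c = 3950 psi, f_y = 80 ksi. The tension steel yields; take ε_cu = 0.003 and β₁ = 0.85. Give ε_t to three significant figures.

a = A_s f_y/(0.85 f'_c b) = 4.245 in.
β₁ = 0.85, so c = a/β₁ = 4.245/0.85 = 4.994 in.
From the linear strain diagram with ε_cu = 0.003: ε_t = 0.003 (d − c)/c = 0.003 × (17 − 4.994)/4.994 = 0.00721.
Since ε_t ≥ 0.005, the section is tension-controlled.

ε_t ≈ 0.00721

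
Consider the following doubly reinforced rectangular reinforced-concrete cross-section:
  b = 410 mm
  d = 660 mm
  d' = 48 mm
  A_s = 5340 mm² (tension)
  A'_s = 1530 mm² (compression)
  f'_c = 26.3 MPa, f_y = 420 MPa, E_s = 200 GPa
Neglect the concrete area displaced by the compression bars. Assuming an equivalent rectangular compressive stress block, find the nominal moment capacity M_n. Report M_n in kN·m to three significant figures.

M_n ≈ 1310 kN·m

Assume both tension and compression steel yield.
Net tension couple steel: A_s − A'_s = 3810 mm².
a = (A_s − A'_s) f_y / (0.85 f'_c b) = 1600200/(0.85 × 26.3 × 410) = 174.59 mm.
c = a/β₁ = 174.59/0.85 = 205.40 mm; ε'_s = 0.003(c − d')/c = 0.0023 ≥ f_y/E_s = 0.0021, so compression steel does yield.
M_n = (A_s − A'_s) f_y (d − a/2) + A'_s f_y (d − d') = [1600200 × (660 − 87.295) + 642600 × (660 − 48)] × 10⁻⁶ = 916.44 + 393.27 = 1309.71 kN·m.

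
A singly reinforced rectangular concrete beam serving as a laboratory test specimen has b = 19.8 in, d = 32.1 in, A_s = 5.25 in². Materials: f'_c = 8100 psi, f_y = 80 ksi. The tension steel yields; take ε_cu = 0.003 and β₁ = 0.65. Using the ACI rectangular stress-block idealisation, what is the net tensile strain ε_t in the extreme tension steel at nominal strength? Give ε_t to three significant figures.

ε_t ≈ 0.0173

a = A_s f_y/(0.85 f'_c b) = 3.081 in.
β₁ = 0.65, so c = a/β₁ = 3.081/0.65 = 4.740 in.
From the linear strain diagram with ε_cu = 0.003: ε_t = 0.003 (d − c)/c = 0.003 × (32.1 − 4.740)/4.740 = 0.0173.
Since ε_t ≥ 0.005, the section is tension-controlled.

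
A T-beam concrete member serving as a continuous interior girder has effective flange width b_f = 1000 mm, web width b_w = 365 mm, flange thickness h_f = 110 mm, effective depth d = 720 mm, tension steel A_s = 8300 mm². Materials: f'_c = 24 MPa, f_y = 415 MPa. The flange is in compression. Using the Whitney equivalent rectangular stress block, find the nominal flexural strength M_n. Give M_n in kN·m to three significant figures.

Tension: T = A_s f_y = 8300 × 415 = 3444500 N.
Try a within the flange: a = T/(0.85 f'_c b_f) = 3444500/(0.85 × 24 × 1000) = 168.85 mm.
a = 168.85 > h_f = 110 mm: the block extends into the web. Split into flange-overhang and web parts.
C_f = 0.85 f'_c (b_f − b_w) h_f = 0.85 × 24 × (1000 − 365) × 110 = 1424940 N.
Remaining web compression depth: a_w = (T − C_f)/(0.85 f'_c b_w) = (3444500 − 1424940)/(0.85 × 24 × 365) = 271.23 mm.
M_n = C_f(d − h_f/2) + (T − C_f)(d − a_w/2) = 1424940 × (720 − 55) + 2019560 × (720 − 135.615) = 947.59 + 1180.20 = 2127.79 × 10⁶ N·mm.
M_n = 2127.79 kN·m.

M_n ≈ 2130 kN·m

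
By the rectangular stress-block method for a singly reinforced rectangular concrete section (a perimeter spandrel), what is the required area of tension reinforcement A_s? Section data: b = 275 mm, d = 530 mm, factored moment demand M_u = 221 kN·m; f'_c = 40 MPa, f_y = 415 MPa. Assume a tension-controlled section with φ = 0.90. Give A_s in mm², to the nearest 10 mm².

A_s ≈ 1170 mm²

M_n = M_u/φ = 221/0.90 = 245.556 kN·m.
With M_n = 0.85 f'_c a b (d − a/2), solve the quadratic for a:
a = d − √(d² − 2M_n/(0.85 f'_c b)) = 530 − √(530² − 2 × 245.556×10⁶/(0.85 × 40 × 275)) = 52.11 mm.
A_s = 0.85 f'_c a b / f_y = 0.85 × 40 × 52.11 × 275 / 415 = 1174.0 mm².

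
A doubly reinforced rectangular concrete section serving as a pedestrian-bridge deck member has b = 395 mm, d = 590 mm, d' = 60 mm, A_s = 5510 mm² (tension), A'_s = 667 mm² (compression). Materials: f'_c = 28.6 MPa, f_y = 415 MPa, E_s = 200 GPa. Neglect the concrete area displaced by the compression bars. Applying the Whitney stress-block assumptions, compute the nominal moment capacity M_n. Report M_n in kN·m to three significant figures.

Assume both tension and compression steel yield.
Net tension couple steel: A_s − A'_s = 4843 mm².
a = (A_s − A'_s) f_y / (0.85 f'_c b) = 2009845/(0.85 × 28.6 × 395) = 209.31 mm.
c = a/β₁ = 209.31/0.846 = 247.41 mm; ε'_s = 0.003(c − d')/c = 0.0023 ≥ f_y/E_s = 0.0021, so compression steel does yield.
M_n = (A_s − A'_s) f_y (d − a/2) + A'_s f_y (d − d') = [2009845 × (590 − 104.655) + 276805 × (590 − 60)] × 10⁻⁶ = 975.47 + 146.71 = 1122.18 kN·m.

M_n ≈ 1120 kN·m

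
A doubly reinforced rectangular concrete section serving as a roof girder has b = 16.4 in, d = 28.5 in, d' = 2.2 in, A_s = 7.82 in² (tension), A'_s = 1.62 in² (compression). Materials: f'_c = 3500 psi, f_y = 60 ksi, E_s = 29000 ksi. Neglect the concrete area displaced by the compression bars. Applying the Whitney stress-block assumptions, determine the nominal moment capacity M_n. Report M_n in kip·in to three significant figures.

M_n ≈ 11700 kip·in

Assume both steels yield.
a = (A_s − A'_s) f_y/(0.85 f'_c b) = (7.82 − 1.62) × 60/(0.85 × 3.5 × 16.4) = 7.625 in.
c = a/β₁ = 7.625/0.85 = 8.971 in; ε'_s = 0.003(c − d')/c = 0.0023 ≥ ε_y = 0.0021, so the compression steel yields.
M_n = (A_s − A'_s) f_y (d − a/2) + A'_s f_y (d − d') = 372 × (28.5 − 3.8125) + 97.2 × (28.5 − 2.2) = 9183.8 + 2556.4 = 11740.2 kip·in.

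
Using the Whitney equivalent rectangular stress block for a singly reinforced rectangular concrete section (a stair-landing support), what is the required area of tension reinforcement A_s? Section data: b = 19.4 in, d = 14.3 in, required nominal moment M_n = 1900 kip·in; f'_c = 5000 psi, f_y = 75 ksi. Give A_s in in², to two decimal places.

From M_n = 0.85 f'_c a b (d − a/2):
a = d − √(d² − 2M_n/(0.85 f'_c b)) = 14.3 − √(14.3² − 2 × 1900/(0.85 × 5 × 19.4)) = 1.714 in.
A_s = 0.85 f'_c a b / f_y = 0.85 × 5 × 1.714 × 19.4 / 75 = 1.884 in².

A_s ≈ 1.88 in²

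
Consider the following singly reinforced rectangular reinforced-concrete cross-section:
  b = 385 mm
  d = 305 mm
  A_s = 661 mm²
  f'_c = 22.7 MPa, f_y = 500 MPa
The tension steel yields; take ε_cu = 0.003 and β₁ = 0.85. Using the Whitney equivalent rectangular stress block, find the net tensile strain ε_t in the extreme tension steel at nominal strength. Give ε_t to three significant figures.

ε_t ≈ 0.0145

a = A_s f_y/(0.85 f'_c b) = 44.49 mm.
β₁ = 0.85, so c = a/β₁ = 44.49/0.85 = 52.34 mm.
From the linear strain diagram with ε_cu = 0.003: ε_t = 0.003 (d − c)/c = 0.003 × (305 − 52.34)/52.34 = 0.0145.
Since ε_t ≥ 0.005, the section is tension-controlled.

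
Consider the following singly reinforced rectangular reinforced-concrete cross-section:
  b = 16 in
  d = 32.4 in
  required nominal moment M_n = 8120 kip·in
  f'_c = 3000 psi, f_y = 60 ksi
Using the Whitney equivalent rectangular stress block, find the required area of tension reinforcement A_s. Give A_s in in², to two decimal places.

A_s ≈ 4.67 in²

From M_n = 0.85 f'_c a b (d − a/2):
a = d − √(d² − 2M_n/(0.85 f'_c b)) = 32.4 − √(32.4² − 2 × 8120/(0.85 × 3 × 16)) = 6.871 in.
A_s = 0.85 f'_c a b / f_y = 0.85 × 3 × 6.871 × 16 / 60 = 4.672 in².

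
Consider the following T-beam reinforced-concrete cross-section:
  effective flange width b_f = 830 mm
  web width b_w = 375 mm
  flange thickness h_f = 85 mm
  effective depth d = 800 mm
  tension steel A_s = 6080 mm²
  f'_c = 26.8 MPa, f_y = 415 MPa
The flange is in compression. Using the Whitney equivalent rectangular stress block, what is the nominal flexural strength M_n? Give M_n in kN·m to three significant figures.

Tension: T = A_s f_y = 6080 × 415 = 2523200 N.
Try a within the flange: a = T/(0.85 f'_c b_f) = 2523200/(0.85 × 26.8 × 830) = 133.45 mm.
a = 133.45 > h_f = 85 mm: the block extends into the web. Split into flange-overhang and web parts.
C_f = 0.85 f'_c (b_f − b_w) h_f = 0.85 × 26.8 × (830 − 375) × 85 = 881017 N.
Remaining web compression depth: a_w = (T − C_f)/(0.85 f'_c b_w) = (2523200 − 881017)/(0.85 × 26.8 × 375) = 192.24 mm.
M_n = C_f(d − h_f/2) + (T − C_f)(d − a_w/2) = 881017 × (800 − 42.5) + 1642183 × (800 − 96.12) = 667.37 + 1155.90 = 1823.27 × 10⁶ N·mm.
M_n = 1823.27 kN·m.

M_n ≈ 1820 kN·m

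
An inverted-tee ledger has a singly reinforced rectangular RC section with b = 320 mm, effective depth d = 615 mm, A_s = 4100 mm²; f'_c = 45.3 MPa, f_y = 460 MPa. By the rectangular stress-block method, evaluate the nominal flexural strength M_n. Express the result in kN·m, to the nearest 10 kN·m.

T = A_s f_y = 4100 × 460 = 1886000 N = 1886 kN.
From C = T: a = T/(0.85 f'_c b) = 1886000/(0.85 × 45.3 × 320) = 153.06 mm.
M_n = T(d − a/2) = 1886 kN × (615 − 76.53) mm = 1015.55 kN·m.

M_n ≈ 1020 kN·m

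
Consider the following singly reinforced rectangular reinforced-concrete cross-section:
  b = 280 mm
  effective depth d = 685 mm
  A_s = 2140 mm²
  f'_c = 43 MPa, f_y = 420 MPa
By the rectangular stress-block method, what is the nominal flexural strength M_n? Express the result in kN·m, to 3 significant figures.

M_n ≈ 576 kN·m

T = A_s f_y = 2140 × 420 = 898800 N = 898.8 kN.
From C = T: a = T/(0.85 f'_c b) = 898800/(0.85 × 43 × 280) = 87.82 mm.
M_n = T(d − a/2) = 898.8 kN × (685 − 43.91) mm = 576.21 kN·m.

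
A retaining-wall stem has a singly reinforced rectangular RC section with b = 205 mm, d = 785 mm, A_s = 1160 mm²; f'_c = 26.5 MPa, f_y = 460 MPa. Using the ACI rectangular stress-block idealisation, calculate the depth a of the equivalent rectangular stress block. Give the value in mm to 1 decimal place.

a ≈ 115.6 mm

T = A_s f_y = 1160 × 460 = 533600 N = 533.6 kN.
Setting C = 0.85 f'_c a b equal to T: a = 533600/(0.85 × 26.5 × 205) = 115.6 mm.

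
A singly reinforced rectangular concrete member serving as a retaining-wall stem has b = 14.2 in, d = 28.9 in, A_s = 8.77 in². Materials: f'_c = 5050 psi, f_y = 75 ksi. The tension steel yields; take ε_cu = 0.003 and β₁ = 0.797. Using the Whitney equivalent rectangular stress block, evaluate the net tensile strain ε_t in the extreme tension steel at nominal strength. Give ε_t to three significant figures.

a = A_s f_y/(0.85 f'_c b) = 10.791 in.
β₁ = 0.797, so c = a/β₁ = 10.791/0.797 = 13.540 in.
From the linear strain diagram with ε_cu = 0.003: ε_t = 0.003 (d − c)/c = 0.003 × (28.9 − 13.540)/13.540 = 0.00340.
ε_t < 0.004 — the section is over-reinforced for flexure under ACI limits.

ε_t ≈ 0.00340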